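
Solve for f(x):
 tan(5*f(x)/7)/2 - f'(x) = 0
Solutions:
 f(x) = -7*asin(C1*exp(5*x/14))/5 + 7*pi/5
 f(x) = 7*asin(C1*exp(5*x/14))/5


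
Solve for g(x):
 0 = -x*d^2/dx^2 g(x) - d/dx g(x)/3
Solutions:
 g(x) = C1 + C2*x^(2/3)


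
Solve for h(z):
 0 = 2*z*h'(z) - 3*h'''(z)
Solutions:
 h(z) = C1 + Integral(C2*airyai(2^(1/3)*3^(2/3)*z/3) + C3*airybi(2^(1/3)*3^(2/3)*z/3), z)


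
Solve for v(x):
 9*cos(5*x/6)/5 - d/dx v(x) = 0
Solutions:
 v(x) = C1 + 54*sin(5*x/6)/25


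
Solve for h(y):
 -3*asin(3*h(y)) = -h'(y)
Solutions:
 Integral(1/asin(3*_y), (_y, h(y))) = C1 + 3*y


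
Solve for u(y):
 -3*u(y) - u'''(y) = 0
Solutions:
 u(y) = C3*exp(-3^(1/3)*y) + (C1*sin(3^(5/6)*y/2) + C2*cos(3^(5/6)*y/2))*exp(3^(1/3)*y/2)


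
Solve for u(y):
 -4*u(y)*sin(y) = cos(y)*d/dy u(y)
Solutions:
 u(y) = C1*cos(y)^4


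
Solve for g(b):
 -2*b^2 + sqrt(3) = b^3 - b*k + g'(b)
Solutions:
 g(b) = C1 - b^4/4 - 2*b^3/3 + b^2*k/2 + sqrt(3)*b


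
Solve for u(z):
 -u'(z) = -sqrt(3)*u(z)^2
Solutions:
 u(z) = -1/(C1 + sqrt(3)*z)


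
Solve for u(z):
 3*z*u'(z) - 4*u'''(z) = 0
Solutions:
 u(z) = C1 + Integral(C2*airyai(6^(1/3)*z/2) + C3*airybi(6^(1/3)*z/2), z)


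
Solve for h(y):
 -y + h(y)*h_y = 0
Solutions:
 h(y) = -sqrt(C1 + y^2)
 h(y) = sqrt(C1 + y^2)


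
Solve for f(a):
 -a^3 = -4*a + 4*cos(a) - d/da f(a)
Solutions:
 f(a) = C1 + a^4/4 - 2*a^2 + 4*sin(a)


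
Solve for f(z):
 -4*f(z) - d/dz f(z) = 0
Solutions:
 f(z) = C1*exp(-4*z)


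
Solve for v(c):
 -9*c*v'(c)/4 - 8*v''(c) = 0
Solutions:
 v(c) = C1 + C2*erf(3*c/8)


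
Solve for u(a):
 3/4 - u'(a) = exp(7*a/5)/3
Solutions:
 u(a) = C1 + 3*a/4 - 5*exp(7*a/5)/21


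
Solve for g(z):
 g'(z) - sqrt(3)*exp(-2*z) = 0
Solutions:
 g(z) = C1 - sqrt(3)*exp(-2*z)/2


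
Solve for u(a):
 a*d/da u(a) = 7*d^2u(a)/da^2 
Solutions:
 u(a) = C1 + C2*erfi(sqrt(14)*a/14)


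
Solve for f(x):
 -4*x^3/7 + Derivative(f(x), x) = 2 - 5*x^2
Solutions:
 f(x) = C1 + x^4/7 - 5*x^3/3 + 2*x


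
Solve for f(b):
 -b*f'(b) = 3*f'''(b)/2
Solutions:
 f(b) = C1 + Integral(C2*airyai(-2^(1/3)*3^(2/3)*b/3) + C3*airybi(-2^(1/3)*3^(2/3)*b/3), b)


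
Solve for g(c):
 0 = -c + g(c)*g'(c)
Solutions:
 g(c) = -sqrt(C1 + c^2)
 g(c) = sqrt(C1 + c^2)


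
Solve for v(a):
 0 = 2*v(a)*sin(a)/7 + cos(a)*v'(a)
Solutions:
 v(a) = C1*cos(a)^(2/7)


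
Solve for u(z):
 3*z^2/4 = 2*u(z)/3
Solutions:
 u(z) = 9*z^2/8


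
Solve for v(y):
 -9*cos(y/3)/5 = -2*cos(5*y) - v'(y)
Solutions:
 v(y) = C1 + 27*sin(y/3)/5 - 2*sin(5*y)/5


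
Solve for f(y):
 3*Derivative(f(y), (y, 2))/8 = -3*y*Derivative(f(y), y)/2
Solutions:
 f(y) = C1 + C2*erf(sqrt(2)*y)


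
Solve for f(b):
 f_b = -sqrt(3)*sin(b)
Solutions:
 f(b) = C1 + sqrt(3)*cos(b)


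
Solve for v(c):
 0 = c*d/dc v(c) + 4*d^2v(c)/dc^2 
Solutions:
 v(c) = C1 + C2*erf(sqrt(2)*c/4)


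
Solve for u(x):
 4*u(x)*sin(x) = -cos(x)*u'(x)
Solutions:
 u(x) = C1*cos(x)^4


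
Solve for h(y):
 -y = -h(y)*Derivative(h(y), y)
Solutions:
 h(y) = -sqrt(C1 + y^2)
 h(y) = sqrt(C1 + y^2)


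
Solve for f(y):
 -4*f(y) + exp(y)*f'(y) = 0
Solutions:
 f(y) = C1*exp(-4*exp(-y))


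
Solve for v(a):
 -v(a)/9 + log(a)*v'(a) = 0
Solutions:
 v(a) = C1*exp(li(a)/9)


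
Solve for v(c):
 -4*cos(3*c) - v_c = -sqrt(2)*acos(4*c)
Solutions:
 v(c) = C1 + sqrt(2)*(c*acos(4*c) - sqrt(1 - 16*c^2)/4) - 4*sin(3*c)/3


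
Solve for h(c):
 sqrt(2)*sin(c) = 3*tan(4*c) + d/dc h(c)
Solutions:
 h(c) = C1 + 3*log(cos(4*c))/4 - sqrt(2)*cos(c)


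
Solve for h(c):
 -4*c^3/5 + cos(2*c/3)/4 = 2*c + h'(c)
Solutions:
 h(c) = C1 - c^4/5 - c^2 + 3*sin(2*c/3)/8


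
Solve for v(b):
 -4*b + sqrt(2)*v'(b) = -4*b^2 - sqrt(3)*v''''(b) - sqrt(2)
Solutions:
 v(b) = C1 + C4*exp(-2^(1/6)*3^(5/6)*b/3) - 2*sqrt(2)*b^3/3 + sqrt(2)*b^2 - b + (C2*sin(2^(1/6)*3^(1/3)*b/2) + C3*cos(2^(1/6)*3^(1/3)*b/2))*exp(2^(1/6)*3^(5/6)*b/6)


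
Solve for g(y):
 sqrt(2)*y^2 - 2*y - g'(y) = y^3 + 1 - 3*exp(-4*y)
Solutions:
 g(y) = C1 - y^4/4 + sqrt(2)*y^3/3 - y^2 - y - 3*exp(-4*y)/4


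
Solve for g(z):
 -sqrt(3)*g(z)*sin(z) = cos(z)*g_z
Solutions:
 g(z) = C1*cos(z)^(sqrt(3))


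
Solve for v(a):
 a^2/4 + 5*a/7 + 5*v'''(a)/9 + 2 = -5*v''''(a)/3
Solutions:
 v(a) = C1 + C2*a + C3*a^2 + C4*exp(-a/3) - 3*a^5/400 + 33*a^4/560 - 183*a^3/140


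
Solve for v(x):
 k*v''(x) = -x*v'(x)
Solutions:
 v(x) = C1 + C2*sqrt(k)*erf(sqrt(2)*x*sqrt(1/k)/2)


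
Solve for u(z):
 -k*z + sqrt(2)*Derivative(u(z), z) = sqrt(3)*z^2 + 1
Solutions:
 u(z) = C1 + sqrt(2)*k*z^2/4 + sqrt(6)*z^3/6 + sqrt(2)*z/2


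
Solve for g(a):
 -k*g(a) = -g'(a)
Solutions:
 g(a) = C1*exp(a*k)


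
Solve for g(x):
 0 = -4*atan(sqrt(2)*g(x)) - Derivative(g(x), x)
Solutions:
 Integral(1/atan(sqrt(2)*_y), (_y, g(x))) = C1 - 4*x


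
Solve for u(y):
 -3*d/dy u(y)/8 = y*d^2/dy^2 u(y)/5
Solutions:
 u(y) = C1 + C2/y^(7/8)


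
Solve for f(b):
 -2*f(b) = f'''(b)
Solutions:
 f(b) = C3*exp(-2^(1/3)*b) + (C1*sin(2^(1/3)*sqrt(3)*b/2) + C2*cos(2^(1/3)*sqrt(3)*b/2))*exp(2^(1/3)*b/2)


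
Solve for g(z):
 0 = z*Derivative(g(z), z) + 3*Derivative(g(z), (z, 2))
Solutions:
 g(z) = C1 + C2*erf(sqrt(6)*z/6)


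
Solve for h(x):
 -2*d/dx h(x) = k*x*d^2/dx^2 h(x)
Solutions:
 h(x) = C1 + x^(((re(k) - 2)*re(k) + im(k)^2)/(re(k)^2 + im(k)^2))*(C2*sin(2*log(x)*Abs(im(k))/(re(k)^2 + im(k)^2)) + C3*cos(2*log(x)*im(k)/(re(k)^2 + im(k)^2)))


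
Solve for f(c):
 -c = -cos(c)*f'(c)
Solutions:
 f(c) = C1 + Integral(c/cos(c), c)


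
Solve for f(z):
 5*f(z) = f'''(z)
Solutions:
 f(z) = C3*exp(5^(1/3)*z) + (C1*sin(sqrt(3)*5^(1/3)*z/2) + C2*cos(sqrt(3)*5^(1/3)*z/2))*exp(-5^(1/3)*z/2)


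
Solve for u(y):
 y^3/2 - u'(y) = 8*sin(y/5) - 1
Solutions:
 u(y) = C1 + y^4/8 + y + 40*cos(y/5)


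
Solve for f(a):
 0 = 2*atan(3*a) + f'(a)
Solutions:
 f(a) = C1 - 2*a*atan(3*a) + log(9*a^2 + 1)/3


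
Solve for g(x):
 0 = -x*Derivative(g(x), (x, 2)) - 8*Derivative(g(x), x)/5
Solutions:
 g(x) = C1 + C2/x^(3/5)


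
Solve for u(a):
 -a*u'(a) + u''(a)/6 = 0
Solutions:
 u(a) = C1 + C2*erfi(sqrt(3)*a)


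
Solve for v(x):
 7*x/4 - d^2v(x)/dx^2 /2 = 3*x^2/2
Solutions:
 v(x) = C1 + C2*x - x^4/4 + 7*x^3/12


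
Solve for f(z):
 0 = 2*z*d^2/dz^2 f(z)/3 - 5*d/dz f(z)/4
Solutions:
 f(z) = C1 + C2*z^(23/8)


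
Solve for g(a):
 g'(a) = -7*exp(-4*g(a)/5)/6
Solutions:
 g(a) = 5*log(-I*(C1 - 14*a/15)^(1/4))
 g(a) = 5*log(I*(C1 - 14*a/15)^(1/4))
 g(a) = 5*log(-(C1 - 14*a/15)^(1/4))
 g(a) = 5*log(C1 - 14*a/15)/4


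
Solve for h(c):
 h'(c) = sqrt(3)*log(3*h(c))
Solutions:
 -sqrt(3)*Integral(1/(log(_y) + log(3)), (_y, h(c)))/3 = C1 - c


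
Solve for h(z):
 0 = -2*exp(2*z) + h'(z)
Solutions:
 h(z) = C1 + exp(2*z)


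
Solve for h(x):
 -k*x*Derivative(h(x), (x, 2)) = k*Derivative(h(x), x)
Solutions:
 h(x) = C1 + C2*log(x)


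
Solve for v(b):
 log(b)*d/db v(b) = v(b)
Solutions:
 v(b) = C1*exp(li(b))


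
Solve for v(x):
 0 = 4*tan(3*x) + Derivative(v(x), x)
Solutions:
 v(x) = C1 + 4*log(cos(3*x))/3


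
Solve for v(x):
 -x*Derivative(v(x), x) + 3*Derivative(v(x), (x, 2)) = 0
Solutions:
 v(x) = C1 + C2*erfi(sqrt(6)*x/6)


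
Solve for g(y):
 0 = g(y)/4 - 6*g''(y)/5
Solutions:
 g(y) = C1*exp(-sqrt(30)*y/12) + C2*exp(sqrt(30)*y/12)


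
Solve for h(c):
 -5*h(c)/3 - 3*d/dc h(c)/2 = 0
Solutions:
 h(c) = C1*exp(-10*c/9)


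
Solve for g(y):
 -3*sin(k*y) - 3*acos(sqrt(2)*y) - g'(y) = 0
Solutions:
 g(y) = C1 - 3*y*acos(sqrt(2)*y) + 3*sqrt(2)*sqrt(1 - 2*y^2)/2 - 3*Piecewise((-cos(k*y)/k, Ne(k, 0)), (0, True))


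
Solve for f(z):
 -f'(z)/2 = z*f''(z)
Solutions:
 f(z) = C1 + C2*sqrt(z)


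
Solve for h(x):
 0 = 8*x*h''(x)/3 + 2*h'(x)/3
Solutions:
 h(x) = C1 + C2*x^(3/4)


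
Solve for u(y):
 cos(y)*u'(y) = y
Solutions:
 u(y) = C1 + Integral(y/cos(y), y)


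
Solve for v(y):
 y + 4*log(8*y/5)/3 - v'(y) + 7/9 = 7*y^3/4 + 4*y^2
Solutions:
 v(y) = C1 - 7*y^4/16 - 4*y^3/3 + y^2/2 + 4*y*log(y)/3 - 4*y*log(5)/3 - 5*y/9 + 4*y*log(2)


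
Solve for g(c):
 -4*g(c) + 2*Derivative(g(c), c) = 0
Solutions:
 g(c) = C1*exp(2*c)


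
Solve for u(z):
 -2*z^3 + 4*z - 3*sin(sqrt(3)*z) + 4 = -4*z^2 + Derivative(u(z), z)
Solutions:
 u(z) = C1 - z^4/2 + 4*z^3/3 + 2*z^2 + 4*z + sqrt(3)*cos(sqrt(3)*z)


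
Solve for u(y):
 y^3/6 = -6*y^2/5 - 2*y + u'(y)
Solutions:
 u(y) = C1 + y^4/24 + 2*y^3/5 + y^2


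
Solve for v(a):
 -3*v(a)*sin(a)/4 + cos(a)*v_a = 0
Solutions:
 v(a) = C1/cos(a)^(3/4)


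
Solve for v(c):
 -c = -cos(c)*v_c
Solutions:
 v(c) = C1 + Integral(c/cos(c), c)


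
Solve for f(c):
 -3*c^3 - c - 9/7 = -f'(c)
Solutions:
 f(c) = C1 + 3*c^4/4 + c^2/2 + 9*c/7


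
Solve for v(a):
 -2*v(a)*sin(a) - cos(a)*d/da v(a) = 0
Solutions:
 v(a) = C1*cos(a)^2


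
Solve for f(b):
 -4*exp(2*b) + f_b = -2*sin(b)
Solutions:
 f(b) = C1 + 2*exp(2*b) + 2*cos(b)


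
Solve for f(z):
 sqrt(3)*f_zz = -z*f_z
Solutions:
 f(z) = C1 + C2*erf(sqrt(2)*3^(3/4)*z/6)


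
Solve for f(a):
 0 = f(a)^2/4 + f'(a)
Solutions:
 f(a) = 4/(C1 + a)


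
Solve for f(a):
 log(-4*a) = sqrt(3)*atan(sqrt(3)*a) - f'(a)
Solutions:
 f(a) = C1 - a*log(-a) - 2*a*log(2) + a + sqrt(3)*(a*atan(sqrt(3)*a) - sqrt(3)*log(3*a^2 + 1)/6)


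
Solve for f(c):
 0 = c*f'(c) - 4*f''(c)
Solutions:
 f(c) = C1 + C2*erfi(sqrt(2)*c/4)


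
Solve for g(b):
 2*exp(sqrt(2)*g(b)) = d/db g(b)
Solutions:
 g(b) = sqrt(2)*(2*log(-1/(C1 + 2*b)) - log(2))/4


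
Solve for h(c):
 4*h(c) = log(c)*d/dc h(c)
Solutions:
 h(c) = C1*exp(4*li(c))


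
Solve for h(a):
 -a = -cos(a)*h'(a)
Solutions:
 h(a) = C1 + Integral(a/cos(a), a)


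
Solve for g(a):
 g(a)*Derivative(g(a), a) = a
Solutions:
 g(a) = -sqrt(C1 + a^2)
 g(a) = sqrt(C1 + a^2)


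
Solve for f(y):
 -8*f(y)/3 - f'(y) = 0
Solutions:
 f(y) = C1*exp(-8*y/3)


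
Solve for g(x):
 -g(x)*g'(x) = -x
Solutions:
 g(x) = -sqrt(C1 + x^2)
 g(x) = sqrt(C1 + x^2)


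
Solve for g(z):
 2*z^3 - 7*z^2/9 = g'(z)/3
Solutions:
 g(z) = C1 + 3*z^4/2 - 7*z^3/9


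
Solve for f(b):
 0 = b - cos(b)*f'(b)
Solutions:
 f(b) = C1 + Integral(b/cos(b), b)


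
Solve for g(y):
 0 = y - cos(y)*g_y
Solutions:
 g(y) = C1 + Integral(y/cos(y), y)


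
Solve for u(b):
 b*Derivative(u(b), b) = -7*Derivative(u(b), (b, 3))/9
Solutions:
 u(b) = C1 + Integral(C2*airyai(-21^(2/3)*b/7) + C3*airybi(-21^(2/3)*b/7), b)


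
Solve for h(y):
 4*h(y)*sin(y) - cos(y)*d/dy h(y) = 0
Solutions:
 h(y) = C1/cos(y)^4


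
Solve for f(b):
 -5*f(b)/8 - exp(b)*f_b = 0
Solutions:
 f(b) = C1*exp(5*exp(-b)/8)


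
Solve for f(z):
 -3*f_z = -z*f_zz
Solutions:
 f(z) = C1 + C2*z^4


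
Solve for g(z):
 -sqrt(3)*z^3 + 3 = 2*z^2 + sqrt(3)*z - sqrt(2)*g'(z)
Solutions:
 g(z) = C1 + sqrt(6)*z^4/8 + sqrt(2)*z^3/3 + sqrt(6)*z^2/4 - 3*sqrt(2)*z/2


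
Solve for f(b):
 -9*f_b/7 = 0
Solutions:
 f(b) = C1


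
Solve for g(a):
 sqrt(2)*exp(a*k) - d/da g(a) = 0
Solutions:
 g(a) = C1 + sqrt(2)*exp(a*k)/k


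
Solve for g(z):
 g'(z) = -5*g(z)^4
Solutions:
 g(z) = (-3^(2/3) - 3*3^(1/6)*I)*(1/(C1 + 5*z))^(1/3)/6
 g(z) = (-3^(2/3) + 3*3^(1/6)*I)*(1/(C1 + 5*z))^(1/3)/6
 g(z) = (1/(C1 + 15*z))^(1/3)


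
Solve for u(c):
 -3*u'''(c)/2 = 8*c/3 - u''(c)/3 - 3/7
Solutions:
 u(c) = C1 + C2*c + C3*exp(2*c/9) + 4*c^3/3 + 243*c^2/14


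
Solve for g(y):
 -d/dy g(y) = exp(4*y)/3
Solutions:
 g(y) = C1 - exp(4*y)/12


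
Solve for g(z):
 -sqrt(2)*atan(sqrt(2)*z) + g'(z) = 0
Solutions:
 g(z) = C1 + sqrt(2)*(z*atan(sqrt(2)*z) - sqrt(2)*log(2*z^2 + 1)/4)


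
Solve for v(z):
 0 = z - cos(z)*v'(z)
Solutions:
 v(z) = C1 + Integral(z/cos(z), z)


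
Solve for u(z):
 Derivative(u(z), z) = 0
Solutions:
 u(z) = C1


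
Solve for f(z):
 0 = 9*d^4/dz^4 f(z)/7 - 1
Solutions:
 f(z) = C1 + C2*z + C3*z^2 + C4*z^3 + 7*z^4/216


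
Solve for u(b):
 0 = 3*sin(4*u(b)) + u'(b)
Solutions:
 u(b) = -acos((-C1 - exp(24*b))/(C1 - exp(24*b)))/4 + pi/2
 u(b) = acos((-C1 - exp(24*b))/(C1 - exp(24*b)))/4


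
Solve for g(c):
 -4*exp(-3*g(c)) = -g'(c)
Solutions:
 g(c) = log(C1 + 12*c)/3
 g(c) = log((-3^(1/3) - 3^(5/6)*I)*(C1 + 4*c)^(1/3)/2)
 g(c) = log((-3^(1/3) + 3^(5/6)*I)*(C1 + 4*c)^(1/3)/2)


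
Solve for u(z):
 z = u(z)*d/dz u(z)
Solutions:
 u(z) = -sqrt(C1 + z^2)
 u(z) = sqrt(C1 + z^2)


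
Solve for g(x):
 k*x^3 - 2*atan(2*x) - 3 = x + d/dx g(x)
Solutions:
 g(x) = C1 + k*x^4/4 - x^2/2 - 2*x*atan(2*x) - 3*x + log(4*x^2 + 1)/2


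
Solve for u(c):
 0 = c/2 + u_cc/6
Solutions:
 u(c) = C1 + C2*c - c^3/2


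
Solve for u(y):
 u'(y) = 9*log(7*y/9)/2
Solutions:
 u(y) = C1 + 9*y*log(y)/2 - 9*y*log(3) - 9*y/2 + 9*y*log(7)/2


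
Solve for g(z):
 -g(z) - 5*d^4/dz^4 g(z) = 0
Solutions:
 g(z) = (C1*sin(sqrt(2)*5^(3/4)*z/10) + C2*cos(sqrt(2)*5^(3/4)*z/10))*exp(-sqrt(2)*5^(3/4)*z/10) + (C3*sin(sqrt(2)*5^(3/4)*z/10) + C4*cos(sqrt(2)*5^(3/4)*z/10))*exp(sqrt(2)*5^(3/4)*z/10)


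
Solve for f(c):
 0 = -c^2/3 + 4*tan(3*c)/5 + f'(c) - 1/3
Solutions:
 f(c) = C1 + c^3/9 + c/3 + 4*log(cos(3*c))/15


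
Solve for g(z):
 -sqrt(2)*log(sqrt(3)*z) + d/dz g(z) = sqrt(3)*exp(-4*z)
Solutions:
 g(z) = C1 + sqrt(2)*z*log(z) + sqrt(2)*z*(-1 + log(3)/2) - sqrt(3)*exp(-4*z)/4


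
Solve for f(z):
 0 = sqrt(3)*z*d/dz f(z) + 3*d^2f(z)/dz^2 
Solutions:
 f(z) = C1 + C2*erf(sqrt(2)*3^(3/4)*z/6)


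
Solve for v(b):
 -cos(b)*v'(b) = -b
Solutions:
 v(b) = C1 + Integral(b/cos(b), b)


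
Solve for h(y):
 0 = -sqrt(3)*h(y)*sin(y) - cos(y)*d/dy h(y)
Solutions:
 h(y) = C1*cos(y)^(sqrt(3))


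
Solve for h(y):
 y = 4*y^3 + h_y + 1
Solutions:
 h(y) = C1 - y^4 + y^2/2 - y


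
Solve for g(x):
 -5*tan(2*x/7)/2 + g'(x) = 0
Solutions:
 g(x) = C1 - 35*log(cos(2*x/7))/4


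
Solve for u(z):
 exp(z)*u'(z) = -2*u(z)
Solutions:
 u(z) = C1*exp(2*exp(-z))


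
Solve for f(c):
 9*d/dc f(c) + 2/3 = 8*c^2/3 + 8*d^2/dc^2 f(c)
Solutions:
 f(c) = C1 + C2*exp(9*c/8) + 8*c^3/81 + 64*c^2/243 + 862*c/2187


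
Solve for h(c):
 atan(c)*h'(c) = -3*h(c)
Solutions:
 h(c) = C1*exp(-3*Integral(1/atan(c), c))


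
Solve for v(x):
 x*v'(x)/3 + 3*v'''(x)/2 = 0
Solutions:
 v(x) = C1 + Integral(C2*airyai(-6^(1/3)*x/3) + C3*airybi(-6^(1/3)*x/3), x)


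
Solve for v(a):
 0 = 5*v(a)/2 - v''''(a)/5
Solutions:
 v(a) = C1*exp(-2^(3/4)*sqrt(5)*a/2) + C2*exp(2^(3/4)*sqrt(5)*a/2) + C3*sin(2^(3/4)*sqrt(5)*a/2) + C4*cos(2^(3/4)*sqrt(5)*a/2)


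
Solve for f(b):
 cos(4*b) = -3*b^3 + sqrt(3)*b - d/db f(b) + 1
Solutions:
 f(b) = C1 - 3*b^4/4 + sqrt(3)*b^2/2 + b - sin(4*b)/4


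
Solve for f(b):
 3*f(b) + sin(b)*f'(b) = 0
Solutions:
 f(b) = C1*(cos(b) + 1)^(3/2)/(cos(b) - 1)^(3/2)


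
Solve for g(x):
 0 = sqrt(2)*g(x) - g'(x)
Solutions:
 g(x) = C1*exp(sqrt(2)*x)


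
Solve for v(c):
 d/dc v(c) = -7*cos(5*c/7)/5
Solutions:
 v(c) = C1 - 49*sin(5*c/7)/25


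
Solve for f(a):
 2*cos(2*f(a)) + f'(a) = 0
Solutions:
 f(a) = -asin((C1 + exp(8*a))/(C1 - exp(8*a)))/2 + pi/2
 f(a) = asin((C1 + exp(8*a))/(C1 - exp(8*a)))/2


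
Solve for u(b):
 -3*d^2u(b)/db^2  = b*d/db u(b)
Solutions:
 u(b) = C1 + C2*erf(sqrt(6)*b/6)


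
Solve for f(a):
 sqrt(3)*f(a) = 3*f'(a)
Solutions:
 f(a) = C1*exp(sqrt(3)*a/3)


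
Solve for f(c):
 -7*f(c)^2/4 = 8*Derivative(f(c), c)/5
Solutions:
 f(c) = 32/(C1 + 35*c)


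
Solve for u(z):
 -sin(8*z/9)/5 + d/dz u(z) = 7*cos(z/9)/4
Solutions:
 u(z) = C1 + 63*sin(z/9)/4 - 9*cos(8*z/9)/40


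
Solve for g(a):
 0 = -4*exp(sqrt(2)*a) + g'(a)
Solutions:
 g(a) = C1 + 2*sqrt(2)*exp(sqrt(2)*a)


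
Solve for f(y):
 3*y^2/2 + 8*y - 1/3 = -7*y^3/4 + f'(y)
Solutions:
 f(y) = C1 + 7*y^4/16 + y^3/2 + 4*y^2 - y/3


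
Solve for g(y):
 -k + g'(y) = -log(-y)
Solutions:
 g(y) = C1 + y*(k + 1) - y*log(-y)


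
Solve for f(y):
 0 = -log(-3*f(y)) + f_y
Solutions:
 -Integral(1/(log(-_y) + log(3)), (_y, f(y))) = C1 - y


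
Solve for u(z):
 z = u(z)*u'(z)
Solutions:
 u(z) = -sqrt(C1 + z^2)
 u(z) = sqrt(C1 + z^2)


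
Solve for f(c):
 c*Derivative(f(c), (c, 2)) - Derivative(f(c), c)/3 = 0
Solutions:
 f(c) = C1 + C2*c^(4/3)


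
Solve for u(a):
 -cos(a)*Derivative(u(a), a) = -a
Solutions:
 u(a) = C1 + Integral(a/cos(a), a)


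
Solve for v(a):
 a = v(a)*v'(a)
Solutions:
 v(a) = -sqrt(C1 + a^2)
 v(a) = sqrt(C1 + a^2)


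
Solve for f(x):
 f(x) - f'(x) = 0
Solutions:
 f(x) = C1*exp(x)


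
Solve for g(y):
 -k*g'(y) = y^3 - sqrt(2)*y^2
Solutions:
 g(y) = C1 - y^4/(4*k) + sqrt(2)*y^3/(3*k)


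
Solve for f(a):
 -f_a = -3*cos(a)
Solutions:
 f(a) = C1 + 3*sin(a)


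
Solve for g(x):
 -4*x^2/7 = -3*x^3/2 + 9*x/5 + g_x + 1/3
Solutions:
 g(x) = C1 + 3*x^4/8 - 4*x^3/21 - 9*x^2/10 - x/3


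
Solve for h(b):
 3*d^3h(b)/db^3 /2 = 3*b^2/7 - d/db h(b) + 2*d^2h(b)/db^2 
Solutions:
 h(b) = C1 + b^3/7 + 6*b^2/7 + 15*b/7 + (C2*sin(sqrt(2)*b/3) + C3*cos(sqrt(2)*b/3))*exp(2*b/3)


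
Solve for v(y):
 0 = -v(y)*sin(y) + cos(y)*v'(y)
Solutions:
 v(y) = C1/cos(y)


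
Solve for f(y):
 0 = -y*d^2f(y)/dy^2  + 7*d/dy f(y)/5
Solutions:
 f(y) = C1 + C2*y^(12/5)


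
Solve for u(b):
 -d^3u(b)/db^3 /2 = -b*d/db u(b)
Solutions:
 u(b) = C1 + Integral(C2*airyai(2^(1/3)*b) + C3*airybi(2^(1/3)*b), b)


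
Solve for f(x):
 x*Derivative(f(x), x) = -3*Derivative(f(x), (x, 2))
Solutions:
 f(x) = C1 + C2*erf(sqrt(6)*x/6)


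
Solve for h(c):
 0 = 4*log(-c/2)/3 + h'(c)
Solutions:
 h(c) = C1 - 4*c*log(-c)/3 + 4*c*(log(2) + 1)/3


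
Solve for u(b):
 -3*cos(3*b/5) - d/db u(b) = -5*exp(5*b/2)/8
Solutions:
 u(b) = C1 + exp(5*b/2)/4 - 5*sin(3*b/5)


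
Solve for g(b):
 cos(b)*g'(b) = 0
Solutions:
 g(b) = C1


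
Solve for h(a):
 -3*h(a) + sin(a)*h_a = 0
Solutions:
 h(a) = C1*(cos(a) - 1)^(3/2)/(cos(a) + 1)^(3/2)


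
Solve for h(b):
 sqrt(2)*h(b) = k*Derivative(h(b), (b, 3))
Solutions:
 h(b) = C1*exp(2^(1/6)*b*(1/k)^(1/3)) + C2*exp(2^(1/6)*b*(-1 + sqrt(3)*I)*(1/k)^(1/3)/2) + C3*exp(-2^(1/6)*b*(1 + sqrt(3)*I)*(1/k)^(1/3)/2)


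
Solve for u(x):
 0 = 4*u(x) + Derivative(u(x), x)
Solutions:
 u(x) = C1*exp(-4*x)


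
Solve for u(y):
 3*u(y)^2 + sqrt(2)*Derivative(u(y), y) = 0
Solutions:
 u(y) = 2/(C1 + 3*sqrt(2)*y)


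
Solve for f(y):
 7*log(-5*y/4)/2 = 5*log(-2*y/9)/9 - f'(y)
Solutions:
 f(y) = C1 - 53*y*log(-y)/18 + y*(-63*log(5) - 20*log(3) + 53 + 136*log(2))/18


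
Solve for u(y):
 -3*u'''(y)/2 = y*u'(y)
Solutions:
 u(y) = C1 + Integral(C2*airyai(-2^(1/3)*3^(2/3)*y/3) + C3*airybi(-2^(1/3)*3^(2/3)*y/3), y)


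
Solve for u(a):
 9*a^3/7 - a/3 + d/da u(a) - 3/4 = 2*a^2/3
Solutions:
 u(a) = C1 - 9*a^4/28 + 2*a^3/9 + a^2/6 + 3*a/4


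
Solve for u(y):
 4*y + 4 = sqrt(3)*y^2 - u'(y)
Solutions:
 u(y) = C1 + sqrt(3)*y^3/3 - 2*y^2 - 4*y


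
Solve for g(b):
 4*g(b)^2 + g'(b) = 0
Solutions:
 g(b) = 1/(C1 + 4*b)


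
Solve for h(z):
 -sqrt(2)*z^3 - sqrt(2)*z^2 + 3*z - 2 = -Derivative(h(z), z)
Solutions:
 h(z) = C1 + sqrt(2)*z^4/4 + sqrt(2)*z^3/3 - 3*z^2/2 + 2*z


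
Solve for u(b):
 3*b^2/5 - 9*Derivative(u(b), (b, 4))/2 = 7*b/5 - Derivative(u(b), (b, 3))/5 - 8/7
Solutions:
 u(b) = C1 + C2*b + C3*b^2 + C4*exp(2*b/45) - b^5/20 - 16*b^4/3 - 10100*b^3/21


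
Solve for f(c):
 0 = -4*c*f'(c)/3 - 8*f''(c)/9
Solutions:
 f(c) = C1 + C2*erf(sqrt(3)*c/2)


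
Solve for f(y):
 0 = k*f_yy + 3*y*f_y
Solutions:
 f(y) = C1 + C2*sqrt(k)*erf(sqrt(6)*y*sqrt(1/k)/2)


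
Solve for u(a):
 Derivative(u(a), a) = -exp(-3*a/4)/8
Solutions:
 u(a) = C1 + exp(-3*a/4)/6


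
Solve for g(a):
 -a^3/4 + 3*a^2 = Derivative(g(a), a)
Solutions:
 g(a) = C1 - a^4/16 + a^3


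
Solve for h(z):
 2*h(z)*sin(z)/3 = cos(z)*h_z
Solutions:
 h(z) = C1/cos(z)^(2/3)


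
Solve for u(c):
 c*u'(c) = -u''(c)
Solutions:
 u(c) = C1 + C2*erf(sqrt(2)*c/2)


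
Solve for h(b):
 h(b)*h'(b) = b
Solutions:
 h(b) = -sqrt(C1 + b^2)
 h(b) = sqrt(C1 + b^2)


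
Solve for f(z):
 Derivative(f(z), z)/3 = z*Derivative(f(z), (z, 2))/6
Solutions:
 f(z) = C1 + C2*z^3


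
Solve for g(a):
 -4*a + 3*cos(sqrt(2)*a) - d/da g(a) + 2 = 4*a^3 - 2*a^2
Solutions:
 g(a) = C1 - a^4 + 2*a^3/3 - 2*a^2 + 2*a + 3*sqrt(2)*sin(sqrt(2)*a)/2


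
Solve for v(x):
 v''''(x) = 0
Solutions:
 v(x) = C1 + C2*x + C3*x^2 + C4*x^3


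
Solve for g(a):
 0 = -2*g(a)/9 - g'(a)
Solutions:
 g(a) = C1*exp(-2*a/9)


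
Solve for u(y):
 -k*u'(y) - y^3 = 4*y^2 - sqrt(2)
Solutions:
 u(y) = C1 - y^4/(4*k) - 4*y^3/(3*k) + sqrt(2)*y/k


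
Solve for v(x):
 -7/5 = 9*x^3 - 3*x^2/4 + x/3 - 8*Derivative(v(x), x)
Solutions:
 v(x) = C1 + 9*x^4/32 - x^3/32 + x^2/48 + 7*x/40


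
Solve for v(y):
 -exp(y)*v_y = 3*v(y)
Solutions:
 v(y) = C1*exp(3*exp(-y))


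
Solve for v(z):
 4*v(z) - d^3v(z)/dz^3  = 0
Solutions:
 v(z) = C3*exp(2^(2/3)*z) + (C1*sin(2^(2/3)*sqrt(3)*z/2) + C2*cos(2^(2/3)*sqrt(3)*z/2))*exp(-2^(2/3)*z/2)


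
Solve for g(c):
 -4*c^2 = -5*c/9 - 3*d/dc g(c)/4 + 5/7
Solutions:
 g(c) = C1 + 16*c^3/9 - 10*c^2/27 + 20*c/21


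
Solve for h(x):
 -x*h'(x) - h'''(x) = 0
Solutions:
 h(x) = C1 + Integral(C2*airyai(-x) + C3*airybi(-x), x)


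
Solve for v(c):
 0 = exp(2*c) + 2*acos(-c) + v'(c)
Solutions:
 v(c) = C1 - 2*c*acos(-c) - 2*sqrt(1 - c^2) - exp(2*c)/2


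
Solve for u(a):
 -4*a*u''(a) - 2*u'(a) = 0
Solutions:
 u(a) = C1 + C2*sqrt(a)


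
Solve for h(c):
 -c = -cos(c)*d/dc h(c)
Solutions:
 h(c) = C1 + Integral(c/cos(c), c)


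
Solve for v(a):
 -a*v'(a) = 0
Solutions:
 v(a) = C1


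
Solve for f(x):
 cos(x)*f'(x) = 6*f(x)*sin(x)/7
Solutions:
 f(x) = C1/cos(x)^(6/7)


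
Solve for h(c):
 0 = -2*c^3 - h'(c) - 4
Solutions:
 h(c) = C1 - c^4/2 - 4*c


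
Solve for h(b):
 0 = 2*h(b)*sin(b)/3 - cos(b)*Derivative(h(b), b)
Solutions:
 h(b) = C1/cos(b)^(2/3)


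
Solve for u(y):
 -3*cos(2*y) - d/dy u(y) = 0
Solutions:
 u(y) = C1 - 3*sin(2*y)/2


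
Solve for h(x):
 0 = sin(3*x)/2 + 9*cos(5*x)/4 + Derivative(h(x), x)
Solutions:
 h(x) = C1 - 9*sin(5*x)/20 + cos(3*x)/6


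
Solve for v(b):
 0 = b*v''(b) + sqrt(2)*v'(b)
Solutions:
 v(b) = C1 + C2*b^(1 - sqrt(2))


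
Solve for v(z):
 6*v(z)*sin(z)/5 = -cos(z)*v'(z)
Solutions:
 v(z) = C1*cos(z)^(6/5)


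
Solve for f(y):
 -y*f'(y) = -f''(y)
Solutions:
 f(y) = C1 + C2*erfi(sqrt(2)*y/2)


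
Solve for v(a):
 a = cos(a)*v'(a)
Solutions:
 v(a) = C1 + Integral(a/cos(a), a)


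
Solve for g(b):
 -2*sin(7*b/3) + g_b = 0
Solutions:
 g(b) = C1 - 6*cos(7*b/3)/7


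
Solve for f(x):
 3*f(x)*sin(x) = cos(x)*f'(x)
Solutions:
 f(x) = C1/cos(x)^3


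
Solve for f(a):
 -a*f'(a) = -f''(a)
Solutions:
 f(a) = C1 + C2*erfi(sqrt(2)*a/2)


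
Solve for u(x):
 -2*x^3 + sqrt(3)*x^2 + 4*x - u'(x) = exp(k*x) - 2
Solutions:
 u(x) = C1 - x^4/2 + sqrt(3)*x^3/3 + 2*x^2 + 2*x - exp(k*x)/k


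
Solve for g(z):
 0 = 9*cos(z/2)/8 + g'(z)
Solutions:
 g(z) = C1 - 9*sin(z/2)/4


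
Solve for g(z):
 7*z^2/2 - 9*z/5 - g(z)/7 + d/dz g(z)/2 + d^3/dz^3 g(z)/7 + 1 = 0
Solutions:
 g(z) = C1*exp(6^(1/3)*z*(-(18 + sqrt(2382))^(1/3) + 7*6^(1/3)/(18 + sqrt(2382))^(1/3))/12)*sin(2^(1/3)*3^(1/6)*z*(21*2^(1/3)/(18 + sqrt(2382))^(1/3) + 3^(2/3)*(18 + sqrt(2382))^(1/3))/12) + C2*exp(6^(1/3)*z*(-(18 + sqrt(2382))^(1/3) + 7*6^(1/3)/(18 + sqrt(2382))^(1/3))/12)*cos(2^(1/3)*3^(1/6)*z*(21*2^(1/3)/(18 + sqrt(2382))^(1/3) + 3^(2/3)*(18 + sqrt(2382))^(1/3))/12) + C3*exp(-6^(1/3)*z*(-(18 + sqrt(2382))^(1/3) + 7*6^(1/3)/(18 + sqrt(2382))^(1/3))/6) + 49*z^2/2 + 1589*z/10 + 11263/20


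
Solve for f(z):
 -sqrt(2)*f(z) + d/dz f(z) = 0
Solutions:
 f(z) = C1*exp(sqrt(2)*z)


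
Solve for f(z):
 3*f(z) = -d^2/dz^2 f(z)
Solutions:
 f(z) = C1*sin(sqrt(3)*z) + C2*cos(sqrt(3)*z)


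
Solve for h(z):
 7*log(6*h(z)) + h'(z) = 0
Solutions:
 Integral(1/(log(_y) + log(6)), (_y, h(z)))/7 = C1 - z


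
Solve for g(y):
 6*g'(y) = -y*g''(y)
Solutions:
 g(y) = C1 + C2/y^5


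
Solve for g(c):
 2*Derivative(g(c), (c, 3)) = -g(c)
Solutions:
 g(c) = C3*exp(-2^(2/3)*c/2) + (C1*sin(2^(2/3)*sqrt(3)*c/4) + C2*cos(2^(2/3)*sqrt(3)*c/4))*exp(2^(2/3)*c/4)


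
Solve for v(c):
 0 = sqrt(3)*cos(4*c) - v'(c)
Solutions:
 v(c) = C1 + sqrt(3)*sin(4*c)/4


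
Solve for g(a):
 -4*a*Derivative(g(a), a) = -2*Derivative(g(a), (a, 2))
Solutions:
 g(a) = C1 + C2*erfi(a)


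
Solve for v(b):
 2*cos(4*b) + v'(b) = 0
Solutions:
 v(b) = C1 - sin(4*b)/2


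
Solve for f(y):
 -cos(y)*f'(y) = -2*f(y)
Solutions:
 f(y) = C1*(sin(y) + 1)/(sin(y) - 1)


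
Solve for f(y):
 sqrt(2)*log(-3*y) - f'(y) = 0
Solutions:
 f(y) = C1 + sqrt(2)*y*log(-y) + sqrt(2)*y*(-1 + log(3))


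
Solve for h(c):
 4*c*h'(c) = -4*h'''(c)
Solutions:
 h(c) = C1 + Integral(C2*airyai(-c) + C3*airybi(-c), c)


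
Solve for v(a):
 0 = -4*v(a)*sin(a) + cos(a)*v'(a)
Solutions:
 v(a) = C1/cos(a)^4


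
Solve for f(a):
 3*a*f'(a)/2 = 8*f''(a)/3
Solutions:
 f(a) = C1 + C2*erfi(3*sqrt(2)*a/8)


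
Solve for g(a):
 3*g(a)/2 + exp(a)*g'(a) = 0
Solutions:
 g(a) = C1*exp(3*exp(-a)/2)


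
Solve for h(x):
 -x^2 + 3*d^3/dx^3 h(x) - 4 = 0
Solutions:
 h(x) = C1 + C2*x + C3*x^2 + x^5/180 + 2*x^3/9


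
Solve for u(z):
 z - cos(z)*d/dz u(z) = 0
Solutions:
 u(z) = C1 + Integral(z/cos(z), z)


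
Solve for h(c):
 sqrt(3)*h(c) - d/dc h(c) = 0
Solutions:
 h(c) = C1*exp(sqrt(3)*c)


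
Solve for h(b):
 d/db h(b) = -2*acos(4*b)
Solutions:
 h(b) = C1 - 2*b*acos(4*b) + sqrt(1 - 16*b^2)/2


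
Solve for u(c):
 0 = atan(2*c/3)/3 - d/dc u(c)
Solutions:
 u(c) = C1 + c*atan(2*c/3)/3 - log(4*c^2 + 9)/4


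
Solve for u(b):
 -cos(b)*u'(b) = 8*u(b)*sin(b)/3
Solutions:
 u(b) = C1*cos(b)^(8/3)


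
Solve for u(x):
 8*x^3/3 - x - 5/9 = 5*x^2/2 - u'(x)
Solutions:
 u(x) = C1 - 2*x^4/3 + 5*x^3/6 + x^2/2 + 5*x/9


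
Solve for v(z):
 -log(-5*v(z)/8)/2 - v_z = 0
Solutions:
 2*Integral(1/(log(-_y) - 3*log(2) + log(5)), (_y, v(z))) = C1 - z


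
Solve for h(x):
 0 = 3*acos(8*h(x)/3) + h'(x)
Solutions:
 Integral(1/acos(8*_y/3), (_y, h(x))) = C1 - 3*x


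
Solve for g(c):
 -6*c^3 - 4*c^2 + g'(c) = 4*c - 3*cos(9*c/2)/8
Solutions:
 g(c) = C1 + 3*c^4/2 + 4*c^3/3 + 2*c^2 - sin(9*c/2)/12


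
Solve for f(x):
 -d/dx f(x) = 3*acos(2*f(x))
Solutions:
 Integral(1/acos(2*_y), (_y, f(x))) = C1 - 3*x


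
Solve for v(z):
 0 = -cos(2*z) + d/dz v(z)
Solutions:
 v(z) = C1 + sin(2*z)/2


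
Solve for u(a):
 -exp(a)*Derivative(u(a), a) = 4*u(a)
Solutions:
 u(a) = C1*exp(4*exp(-a))


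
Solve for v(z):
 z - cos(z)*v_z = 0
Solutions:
 v(z) = C1 + Integral(z/cos(z), z)


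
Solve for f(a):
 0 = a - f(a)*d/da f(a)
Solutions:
 f(a) = -sqrt(C1 + a^2)
 f(a) = sqrt(C1 + a^2)


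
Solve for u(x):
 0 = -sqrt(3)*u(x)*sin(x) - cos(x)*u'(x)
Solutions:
 u(x) = C1*cos(x)^(sqrt(3))


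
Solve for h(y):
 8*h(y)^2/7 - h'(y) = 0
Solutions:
 h(y) = -7/(C1 + 8*y)


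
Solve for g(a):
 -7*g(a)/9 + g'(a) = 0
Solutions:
 g(a) = C1*exp(7*a/9)


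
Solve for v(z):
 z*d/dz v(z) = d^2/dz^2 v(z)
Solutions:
 v(z) = C1 + C2*erfi(sqrt(2)*z/2)


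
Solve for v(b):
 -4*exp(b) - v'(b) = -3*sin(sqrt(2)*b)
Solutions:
 v(b) = C1 - 4*exp(b) - 3*sqrt(2)*cos(sqrt(2)*b)/2


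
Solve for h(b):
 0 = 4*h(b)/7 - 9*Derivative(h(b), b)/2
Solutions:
 h(b) = C1*exp(8*b/63)


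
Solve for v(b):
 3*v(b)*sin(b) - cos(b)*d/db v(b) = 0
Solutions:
 v(b) = C1/cos(b)^3


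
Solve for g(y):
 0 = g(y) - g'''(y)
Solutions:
 g(y) = C3*exp(y) + (C1*sin(sqrt(3)*y/2) + C2*cos(sqrt(3)*y/2))*exp(-y/2)


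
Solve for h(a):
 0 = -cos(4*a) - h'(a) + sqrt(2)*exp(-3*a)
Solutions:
 h(a) = C1 - sin(4*a)/4 - sqrt(2)*exp(-3*a)/3


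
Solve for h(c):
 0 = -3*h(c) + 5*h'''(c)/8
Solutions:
 h(c) = C3*exp(2*3^(1/3)*5^(2/3)*c/5) + (C1*sin(3^(5/6)*5^(2/3)*c/5) + C2*cos(3^(5/6)*5^(2/3)*c/5))*exp(-3^(1/3)*5^(2/3)*c/5)


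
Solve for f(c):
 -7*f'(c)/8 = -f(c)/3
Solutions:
 f(c) = C1*exp(8*c/21)


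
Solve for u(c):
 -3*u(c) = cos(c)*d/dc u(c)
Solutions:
 u(c) = C1*(sin(c) - 1)^(3/2)/(sin(c) + 1)^(3/2)


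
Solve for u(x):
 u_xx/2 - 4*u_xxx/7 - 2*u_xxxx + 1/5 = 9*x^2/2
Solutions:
 u(x) = C1 + C2*x + C3*exp(x*(-2 + sqrt(53))/14) + C4*exp(-x*(2 + sqrt(53))/14) + 3*x^4/4 + 24*x^3/7 + 11651*x^2/245


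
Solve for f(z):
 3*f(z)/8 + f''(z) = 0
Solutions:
 f(z) = C1*sin(sqrt(6)*z/4) + C2*cos(sqrt(6)*z/4)


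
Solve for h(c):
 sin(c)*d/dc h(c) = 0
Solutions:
 h(c) = C1


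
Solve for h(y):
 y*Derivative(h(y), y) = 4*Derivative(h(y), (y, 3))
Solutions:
 h(y) = C1 + Integral(C2*airyai(2^(1/3)*y/2) + C3*airybi(2^(1/3)*y/2), y)


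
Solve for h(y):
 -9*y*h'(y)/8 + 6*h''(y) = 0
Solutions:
 h(y) = C1 + C2*erfi(sqrt(6)*y/8)


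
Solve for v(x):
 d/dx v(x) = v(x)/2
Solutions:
 v(x) = C1*exp(x/2)


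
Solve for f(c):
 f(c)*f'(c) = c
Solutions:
 f(c) = -sqrt(C1 + c^2)
 f(c) = sqrt(C1 + c^2)


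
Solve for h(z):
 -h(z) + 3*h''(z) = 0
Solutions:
 h(z) = C1*exp(-sqrt(3)*z/3) + C2*exp(sqrt(3)*z/3)


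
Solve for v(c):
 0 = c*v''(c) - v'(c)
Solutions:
 v(c) = C1 + C2*c^2


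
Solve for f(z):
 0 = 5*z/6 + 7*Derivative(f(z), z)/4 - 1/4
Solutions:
 f(z) = C1 - 5*z^2/21 + z/7


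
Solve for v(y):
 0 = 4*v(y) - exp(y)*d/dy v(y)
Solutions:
 v(y) = C1*exp(-4*exp(-y))


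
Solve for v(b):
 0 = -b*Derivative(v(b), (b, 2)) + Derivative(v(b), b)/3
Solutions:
 v(b) = C1 + C2*b^(4/3)


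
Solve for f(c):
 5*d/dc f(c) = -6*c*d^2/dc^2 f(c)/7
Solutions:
 f(c) = C1 + C2/c^(29/6)


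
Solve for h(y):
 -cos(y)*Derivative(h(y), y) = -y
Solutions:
 h(y) = C1 + Integral(y/cos(y), y)


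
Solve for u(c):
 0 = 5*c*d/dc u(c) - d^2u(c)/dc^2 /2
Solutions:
 u(c) = C1 + C2*erfi(sqrt(5)*c)


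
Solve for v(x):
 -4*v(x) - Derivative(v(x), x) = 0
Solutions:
 v(x) = C1*exp(-4*x)


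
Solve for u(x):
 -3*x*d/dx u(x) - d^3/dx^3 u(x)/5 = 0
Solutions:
 u(x) = C1 + Integral(C2*airyai(-15^(1/3)*x) + C3*airybi(-15^(1/3)*x), x)


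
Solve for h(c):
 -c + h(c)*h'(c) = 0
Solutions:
 h(c) = -sqrt(C1 + c^2)
 h(c) = sqrt(C1 + c^2)


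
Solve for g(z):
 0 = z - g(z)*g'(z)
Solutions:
 g(z) = -sqrt(C1 + z^2)
 g(z) = sqrt(C1 + z^2)


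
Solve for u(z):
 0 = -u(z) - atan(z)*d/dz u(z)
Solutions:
 u(z) = C1*exp(-Integral(1/atan(z), z))


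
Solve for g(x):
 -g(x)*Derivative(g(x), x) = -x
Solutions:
 g(x) = -sqrt(C1 + x^2)
 g(x) = sqrt(C1 + x^2)


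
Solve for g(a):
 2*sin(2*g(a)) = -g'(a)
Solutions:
 g(a) = pi - acos((-C1 - exp(8*a))/(C1 - exp(8*a)))/2
 g(a) = acos((-C1 - exp(8*a))/(C1 - exp(8*a)))/2


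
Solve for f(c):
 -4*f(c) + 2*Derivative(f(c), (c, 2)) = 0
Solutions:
 f(c) = C1*exp(-sqrt(2)*c) + C2*exp(sqrt(2)*c)


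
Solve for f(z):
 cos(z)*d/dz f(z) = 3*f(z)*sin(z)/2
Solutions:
 f(z) = C1/cos(z)^(3/2)


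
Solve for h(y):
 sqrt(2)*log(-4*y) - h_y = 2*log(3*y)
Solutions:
 h(y) = C1 - y*(2 - sqrt(2))*log(y) + y*(-2*log(3) - sqrt(2) + 2*sqrt(2)*log(2) + 2 + sqrt(2)*I*pi)


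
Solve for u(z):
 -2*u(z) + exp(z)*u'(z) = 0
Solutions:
 u(z) = C1*exp(-2*exp(-z))


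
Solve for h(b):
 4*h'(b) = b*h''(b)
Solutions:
 h(b) = C1 + C2*b^5


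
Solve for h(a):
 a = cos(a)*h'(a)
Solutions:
 h(a) = C1 + Integral(a/cos(a), a)


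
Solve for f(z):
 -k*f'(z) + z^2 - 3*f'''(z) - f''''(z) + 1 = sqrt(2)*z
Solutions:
 f(z) = C1 + C2*exp(-z*((k/2 + sqrt((k + 2)^2 - 4)/2 + 1)^(1/3) + 1 + (k/2 + sqrt((k + 2)^2 - 4)/2 + 1)^(-1/3))) + C3*exp(z*((k/2 + sqrt((k + 2)^2 - 4)/2 + 1)^(1/3)/2 - sqrt(3)*I*(k/2 + sqrt((k + 2)^2 - 4)/2 + 1)^(1/3)/2 - 1 - 2/((-1 + sqrt(3)*I)*(k/2 + sqrt((k + 2)^2 - 4)/2 + 1)^(1/3)))) + C4*exp(z*((k/2 + sqrt((k + 2)^2 - 4)/2 + 1)^(1/3)/2 + sqrt(3)*I*(k/2 + sqrt((k + 2)^2 - 4)/2 + 1)^(1/3)/2 - 1 + 2/((1 + sqrt(3)*I)*(k/2 + sqrt((k + 2)^2 - 4)/2 + 1)^(1/3)))) + z^3/(3*k) - sqrt(2)*z^2/(2*k) + z/k - 6*z/k^2


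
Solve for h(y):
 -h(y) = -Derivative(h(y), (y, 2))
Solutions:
 h(y) = C1*exp(-y) + C2*exp(y)


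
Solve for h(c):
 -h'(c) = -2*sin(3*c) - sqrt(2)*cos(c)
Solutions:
 h(c) = C1 + sqrt(2)*sin(c) - 2*cos(3*c)/3


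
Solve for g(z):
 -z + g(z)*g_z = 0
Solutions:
 g(z) = -sqrt(C1 + z^2)
 g(z) = sqrt(C1 + z^2)


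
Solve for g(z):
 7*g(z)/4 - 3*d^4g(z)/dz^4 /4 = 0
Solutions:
 g(z) = C1*exp(-3^(3/4)*7^(1/4)*z/3) + C2*exp(3^(3/4)*7^(1/4)*z/3) + C3*sin(3^(3/4)*7^(1/4)*z/3) + C4*cos(3^(3/4)*7^(1/4)*z/3)


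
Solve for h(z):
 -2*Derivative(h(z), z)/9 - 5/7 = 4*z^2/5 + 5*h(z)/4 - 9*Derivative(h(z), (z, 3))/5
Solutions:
 h(z) = C1*exp(-15^(1/3)*z*(8*15^(1/3)/(sqrt(13278345) + 3645)^(1/3) + (sqrt(13278345) + 3645)^(1/3))/108)*sin(3^(1/6)*5^(1/3)*z*(-3^(2/3)*(sqrt(13278345) + 3645)^(1/3) + 24*5^(1/3)/(sqrt(13278345) + 3645)^(1/3))/108) + C2*exp(-15^(1/3)*z*(8*15^(1/3)/(sqrt(13278345) + 3645)^(1/3) + (sqrt(13278345) + 3645)^(1/3))/108)*cos(3^(1/6)*5^(1/3)*z*(-3^(2/3)*(sqrt(13278345) + 3645)^(1/3) + 24*5^(1/3)/(sqrt(13278345) + 3645)^(1/3))/108) + C3*exp(15^(1/3)*z*(8*15^(1/3)/(sqrt(13278345) + 3645)^(1/3) + (sqrt(13278345) + 3645)^(1/3))/54) - 16*z^2/25 + 256*z/1125 - 216836/354375


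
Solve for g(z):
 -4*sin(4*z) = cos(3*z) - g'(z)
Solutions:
 g(z) = C1 + sin(3*z)/3 - cos(4*z)


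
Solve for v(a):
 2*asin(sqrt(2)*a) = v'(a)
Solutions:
 v(a) = C1 + 2*a*asin(sqrt(2)*a) + sqrt(2)*sqrt(1 - 2*a^2)


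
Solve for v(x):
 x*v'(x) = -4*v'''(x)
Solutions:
 v(x) = C1 + Integral(C2*airyai(-2^(1/3)*x/2) + C3*airybi(-2^(1/3)*x/2), x)


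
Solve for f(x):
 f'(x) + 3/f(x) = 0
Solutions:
 f(x) = -sqrt(C1 - 6*x)
 f(x) = sqrt(C1 - 6*x)


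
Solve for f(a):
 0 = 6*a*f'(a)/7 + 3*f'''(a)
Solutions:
 f(a) = C1 + Integral(C2*airyai(-2^(1/3)*7^(2/3)*a/7) + C3*airybi(-2^(1/3)*7^(2/3)*a/7), a)


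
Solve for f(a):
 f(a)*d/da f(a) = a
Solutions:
 f(a) = -sqrt(C1 + a^2)
 f(a) = sqrt(C1 + a^2)


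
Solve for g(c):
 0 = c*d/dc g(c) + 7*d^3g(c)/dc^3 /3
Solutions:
 g(c) = C1 + Integral(C2*airyai(-3^(1/3)*7^(2/3)*c/7) + C3*airybi(-3^(1/3)*7^(2/3)*c/7), c)


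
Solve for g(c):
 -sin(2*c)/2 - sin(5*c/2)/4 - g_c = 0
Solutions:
 g(c) = C1 + cos(2*c)/4 + cos(5*c/2)/10


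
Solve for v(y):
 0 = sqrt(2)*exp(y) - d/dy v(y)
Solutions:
 v(y) = C1 + sqrt(2)*exp(y)


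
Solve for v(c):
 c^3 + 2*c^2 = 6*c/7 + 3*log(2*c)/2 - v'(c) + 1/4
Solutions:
 v(c) = C1 - c^4/4 - 2*c^3/3 + 3*c^2/7 + 3*c*log(c)/2 - 5*c/4 + 3*c*log(2)/2


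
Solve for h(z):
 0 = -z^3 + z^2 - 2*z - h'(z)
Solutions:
 h(z) = C1 - z^4/4 + z^3/3 - z^2


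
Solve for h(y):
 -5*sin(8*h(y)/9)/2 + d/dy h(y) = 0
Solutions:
 -5*y/2 + 9*log(cos(8*h(y)/9) - 1)/16 - 9*log(cos(8*h(y)/9) + 1)/16 = C1


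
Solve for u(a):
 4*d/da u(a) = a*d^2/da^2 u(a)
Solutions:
 u(a) = C1 + C2*a^5


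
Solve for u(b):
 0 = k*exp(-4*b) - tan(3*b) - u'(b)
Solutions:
 u(b) = C1 - k*exp(-4*b)/4 - log(tan(3*b)^2 + 1)/6


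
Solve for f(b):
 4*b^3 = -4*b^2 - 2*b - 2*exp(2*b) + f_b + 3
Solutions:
 f(b) = C1 + b^4 + 4*b^3/3 + b^2 - 3*b + exp(2*b)


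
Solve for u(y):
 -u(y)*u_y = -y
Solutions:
 u(y) = -sqrt(C1 + y^2)
 u(y) = sqrt(C1 + y^2)


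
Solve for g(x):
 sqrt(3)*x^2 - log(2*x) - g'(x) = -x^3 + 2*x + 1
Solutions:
 g(x) = C1 + x^4/4 + sqrt(3)*x^3/3 - x^2 - x*log(x) - x*log(2)


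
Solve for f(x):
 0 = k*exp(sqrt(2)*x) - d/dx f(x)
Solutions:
 f(x) = C1 + sqrt(2)*k*exp(sqrt(2)*x)/2


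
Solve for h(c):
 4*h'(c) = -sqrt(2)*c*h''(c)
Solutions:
 h(c) = C1 + C2*c^(1 - 2*sqrt(2))


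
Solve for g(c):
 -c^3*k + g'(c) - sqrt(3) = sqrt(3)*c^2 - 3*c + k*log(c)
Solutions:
 g(c) = C1 + c^4*k/4 + sqrt(3)*c^3/3 - 3*c^2/2 + c*k*log(c) - c*k + sqrt(3)*c


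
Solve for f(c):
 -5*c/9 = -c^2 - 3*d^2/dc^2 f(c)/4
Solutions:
 f(c) = C1 + C2*c - c^4/9 + 10*c^3/81


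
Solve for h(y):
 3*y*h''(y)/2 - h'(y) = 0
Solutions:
 h(y) = C1 + C2*y^(5/3)


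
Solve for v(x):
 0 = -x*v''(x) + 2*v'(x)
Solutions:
 v(x) = C1 + C2*x^3


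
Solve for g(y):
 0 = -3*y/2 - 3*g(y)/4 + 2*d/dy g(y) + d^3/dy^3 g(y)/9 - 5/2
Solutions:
 g(y) = C1*exp(3^(1/3)*y*(-(9 + 7*sqrt(33))^(1/3)/4 + 2*3^(1/3)/(9 + 7*sqrt(33))^(1/3)))*sin(3^(1/6)*y*(6/(9 + 7*sqrt(33))^(1/3) + 3^(2/3)*(9 + 7*sqrt(33))^(1/3)/4)) + C2*exp(3^(1/3)*y*(-(9 + 7*sqrt(33))^(1/3)/4 + 2*3^(1/3)/(9 + 7*sqrt(33))^(1/3)))*cos(3^(1/6)*y*(6/(9 + 7*sqrt(33))^(1/3) + 3^(2/3)*(9 + 7*sqrt(33))^(1/3)/4)) + C3*exp(3^(1/3)*y*(-4*3^(1/3)/(9 + 7*sqrt(33))^(1/3) + (9 + 7*sqrt(33))^(1/3)/2)) - 2*y - 26/3


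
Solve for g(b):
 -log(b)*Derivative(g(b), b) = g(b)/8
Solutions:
 g(b) = C1*exp(-li(b)/8)


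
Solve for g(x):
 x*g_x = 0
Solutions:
 g(x) = C1


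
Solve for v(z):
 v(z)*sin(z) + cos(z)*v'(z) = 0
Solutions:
 v(z) = C1*cos(z)


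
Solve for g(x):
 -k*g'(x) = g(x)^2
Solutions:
 g(x) = k/(C1*k + x)


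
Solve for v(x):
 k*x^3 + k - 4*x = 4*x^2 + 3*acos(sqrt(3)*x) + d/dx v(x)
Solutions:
 v(x) = C1 + k*x^4/4 + k*x - 4*x^3/3 - 2*x^2 - 3*x*acos(sqrt(3)*x) + sqrt(3)*sqrt(1 - 3*x^2)


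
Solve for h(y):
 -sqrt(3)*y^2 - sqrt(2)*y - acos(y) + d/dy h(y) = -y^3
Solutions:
 h(y) = C1 - y^4/4 + sqrt(3)*y^3/3 + sqrt(2)*y^2/2 + y*acos(y) - sqrt(1 - y^2)


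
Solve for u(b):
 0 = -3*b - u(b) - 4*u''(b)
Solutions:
 u(b) = C1*sin(b/2) + C2*cos(b/2) - 3*b


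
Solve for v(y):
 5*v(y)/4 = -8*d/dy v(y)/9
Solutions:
 v(y) = C1*exp(-45*y/32)


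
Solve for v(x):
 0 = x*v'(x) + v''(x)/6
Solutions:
 v(x) = C1 + C2*erf(sqrt(3)*x)


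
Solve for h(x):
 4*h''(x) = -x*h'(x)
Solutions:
 h(x) = C1 + C2*erf(sqrt(2)*x/4)


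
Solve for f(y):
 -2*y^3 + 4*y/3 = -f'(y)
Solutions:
 f(y) = C1 + y^4/2 - 2*y^2/3


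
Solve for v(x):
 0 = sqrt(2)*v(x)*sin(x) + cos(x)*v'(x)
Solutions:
 v(x) = C1*cos(x)^(sqrt(2))


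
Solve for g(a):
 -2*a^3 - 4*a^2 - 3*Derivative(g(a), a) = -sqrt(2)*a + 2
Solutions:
 g(a) = C1 - a^4/6 - 4*a^3/9 + sqrt(2)*a^2/6 - 2*a/3


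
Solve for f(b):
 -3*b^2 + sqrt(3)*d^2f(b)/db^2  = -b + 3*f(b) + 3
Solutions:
 f(b) = C1*exp(-3^(1/4)*b) + C2*exp(3^(1/4)*b) - b^2 + b/3 - 2*sqrt(3)/3 - 1


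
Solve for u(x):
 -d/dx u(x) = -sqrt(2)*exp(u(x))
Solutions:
 u(x) = log(-1/(C1 + sqrt(2)*x))


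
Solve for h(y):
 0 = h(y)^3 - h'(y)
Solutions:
 h(y) = -sqrt(2)*sqrt(-1/(C1 + y))/2
 h(y) = sqrt(2)*sqrt(-1/(C1 + y))/2


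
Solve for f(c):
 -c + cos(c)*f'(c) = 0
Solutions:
 f(c) = C1 + Integral(c/cos(c), c)


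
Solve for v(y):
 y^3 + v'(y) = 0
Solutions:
 v(y) = C1 - y^4/4


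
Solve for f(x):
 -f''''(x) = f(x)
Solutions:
 f(x) = (C1*sin(sqrt(2)*x/2) + C2*cos(sqrt(2)*x/2))*exp(-sqrt(2)*x/2) + (C3*sin(sqrt(2)*x/2) + C4*cos(sqrt(2)*x/2))*exp(sqrt(2)*x/2)


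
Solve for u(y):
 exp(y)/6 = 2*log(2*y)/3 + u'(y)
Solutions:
 u(y) = C1 - 2*y*log(y)/3 + 2*y*(1 - log(2))/3 + exp(y)/6


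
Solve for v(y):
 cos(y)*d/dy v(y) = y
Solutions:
 v(y) = C1 + Integral(y/cos(y), y)
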